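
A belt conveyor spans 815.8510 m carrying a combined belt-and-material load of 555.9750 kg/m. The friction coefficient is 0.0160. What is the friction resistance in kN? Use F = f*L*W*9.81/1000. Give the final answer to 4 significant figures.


F = 0.0160 * 815.8510 * 555.9750 * 9.81 / 1000
F = 71.20 kN


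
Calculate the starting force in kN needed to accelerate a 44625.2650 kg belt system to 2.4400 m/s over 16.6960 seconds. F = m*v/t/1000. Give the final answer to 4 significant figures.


F = 44625.2650 * 2.4400 / 16.6960 / 1000
F = 6.522 kN


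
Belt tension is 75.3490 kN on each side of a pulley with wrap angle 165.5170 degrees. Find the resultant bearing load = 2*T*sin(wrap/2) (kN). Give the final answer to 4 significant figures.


F = 2 * 75.3490 * sin(165.5170/2 deg)
F = 149.5 kN


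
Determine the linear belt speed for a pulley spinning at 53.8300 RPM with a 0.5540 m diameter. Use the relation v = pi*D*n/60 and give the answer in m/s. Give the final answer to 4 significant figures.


v = pi * 0.5540 * 53.8300 / 60
v = 1.561 m/s


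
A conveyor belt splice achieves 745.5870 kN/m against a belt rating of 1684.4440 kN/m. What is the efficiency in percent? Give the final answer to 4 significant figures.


Eff = 745.5870 / 1684.4440 * 100
Eff = 44.26 %


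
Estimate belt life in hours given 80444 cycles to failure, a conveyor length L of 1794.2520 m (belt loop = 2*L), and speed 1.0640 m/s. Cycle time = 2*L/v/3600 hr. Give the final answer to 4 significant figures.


cycle_time = 2 * 1794.2520 / 1.0640 / 3600 = 0.936848 hr
life = 80444 * 0.936848 = 75360 hours


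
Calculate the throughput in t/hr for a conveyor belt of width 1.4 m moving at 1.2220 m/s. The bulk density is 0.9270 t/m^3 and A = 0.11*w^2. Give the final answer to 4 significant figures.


A = 0.11 * 1.4^2 = 0.2156 m^2
C = 0.2156 * 1.2220 * 0.9270 * 3600
C = 879.2 t/hr


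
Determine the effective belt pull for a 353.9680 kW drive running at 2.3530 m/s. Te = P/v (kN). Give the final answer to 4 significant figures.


Te = P / v = 353.9680 / 2.3530
Te = 150.4 kN


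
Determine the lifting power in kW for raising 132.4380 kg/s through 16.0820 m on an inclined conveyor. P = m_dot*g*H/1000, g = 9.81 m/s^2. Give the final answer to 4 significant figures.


P = 132.4380 * 9.81 * 16.0820 / 1000
P = 20.89 kW


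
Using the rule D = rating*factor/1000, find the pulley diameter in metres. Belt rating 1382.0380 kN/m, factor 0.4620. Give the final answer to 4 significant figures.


D = 1382.0380 * 0.4620 / 1000
D = 0.6385 m


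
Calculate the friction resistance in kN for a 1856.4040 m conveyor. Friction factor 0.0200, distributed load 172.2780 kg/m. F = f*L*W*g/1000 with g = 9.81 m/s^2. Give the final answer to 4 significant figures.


F = 0.0200 * 1856.4040 * 172.2780 * 9.81 / 1000
F = 62.75 kN


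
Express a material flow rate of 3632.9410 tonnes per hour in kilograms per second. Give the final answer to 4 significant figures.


m_dot = 3632.9410 * 1000 / 3600
m_dot = 1009 kg/s


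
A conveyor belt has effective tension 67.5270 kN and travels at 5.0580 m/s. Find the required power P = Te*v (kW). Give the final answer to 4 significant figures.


P = Te * v = 67.5270 * 5.0580
P = 341.6 kW


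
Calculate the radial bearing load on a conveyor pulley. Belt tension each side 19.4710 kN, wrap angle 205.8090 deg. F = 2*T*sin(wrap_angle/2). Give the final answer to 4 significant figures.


F = 2 * 19.4710 * sin(205.8090/2 deg)
F = 37.96 kN


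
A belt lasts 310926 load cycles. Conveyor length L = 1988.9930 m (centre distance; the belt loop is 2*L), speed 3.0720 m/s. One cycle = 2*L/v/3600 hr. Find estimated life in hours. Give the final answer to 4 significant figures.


cycle_time = 2 * 1988.9930 / 3.0720 / 3600 = 0.359699 hr
life = 310926 * 0.359699 = 111800 hours


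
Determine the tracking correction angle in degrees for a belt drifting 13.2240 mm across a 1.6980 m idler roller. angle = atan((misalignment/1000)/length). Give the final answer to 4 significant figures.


misalign_m = 13.2240 / 1000 = 0.013224 m
angle = atan(0.013224 / 1.6980)
angle = 0.4462 deg


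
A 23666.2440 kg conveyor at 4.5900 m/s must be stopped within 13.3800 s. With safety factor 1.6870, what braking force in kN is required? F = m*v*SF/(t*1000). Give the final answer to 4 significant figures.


F = 23666.2440 * 4.5900 / 13.3800 * 1.6870 / 1000
F = 13.70 kN


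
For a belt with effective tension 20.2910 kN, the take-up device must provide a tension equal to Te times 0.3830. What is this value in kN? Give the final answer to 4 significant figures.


T_tu = 20.2910 * 0.3830
T_tu = 7.771 kN


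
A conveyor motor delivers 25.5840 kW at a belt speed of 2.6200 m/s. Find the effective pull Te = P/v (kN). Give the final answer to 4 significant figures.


Te = P / v = 25.5840 / 2.6200
Te = 9.765 kN


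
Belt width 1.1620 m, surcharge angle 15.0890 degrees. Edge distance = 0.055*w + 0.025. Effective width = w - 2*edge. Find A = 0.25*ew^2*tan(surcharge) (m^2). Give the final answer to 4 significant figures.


edge = 0.055*1.1620 + 0.025 = 0.08891 m
ew = 1.1620 - 2*0.08891 = 0.98418 m
A = 0.25 * 0.98418^2 * tan(15.0890 deg)
A = 0.06529 m^2


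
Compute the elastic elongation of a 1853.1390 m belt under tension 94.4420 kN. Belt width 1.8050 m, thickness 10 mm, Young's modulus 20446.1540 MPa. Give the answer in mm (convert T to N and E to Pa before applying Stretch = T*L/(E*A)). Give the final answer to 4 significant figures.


A = 1.8050 * 0.01 = 0.01805 m^2
Stretch = 94.4420*1000 * 1853.1390 / (20446.1540e6 * 0.01805) * 1000
Stretch = 474.2 mm


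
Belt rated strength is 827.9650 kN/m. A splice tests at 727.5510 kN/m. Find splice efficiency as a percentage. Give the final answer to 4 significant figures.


Eff = 727.5510 / 827.9650 * 100
Eff = 87.87 %


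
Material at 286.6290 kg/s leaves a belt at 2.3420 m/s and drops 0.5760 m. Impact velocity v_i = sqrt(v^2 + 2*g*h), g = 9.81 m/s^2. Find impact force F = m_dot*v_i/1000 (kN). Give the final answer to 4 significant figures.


v_i = sqrt(2.3420^2 + 2*9.81*0.5760) = 4.09708 m/s
F = 286.6290 * 4.09708 / 1000
F = 1.174 kN


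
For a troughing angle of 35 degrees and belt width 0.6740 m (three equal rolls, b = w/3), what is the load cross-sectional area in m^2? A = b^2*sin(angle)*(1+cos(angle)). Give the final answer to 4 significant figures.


b = 0.6740/3 = 0.224667 m
A = 0.224667^2 * sin(35 deg) * (1 + cos(35 deg))
A = 0.05267 m^2


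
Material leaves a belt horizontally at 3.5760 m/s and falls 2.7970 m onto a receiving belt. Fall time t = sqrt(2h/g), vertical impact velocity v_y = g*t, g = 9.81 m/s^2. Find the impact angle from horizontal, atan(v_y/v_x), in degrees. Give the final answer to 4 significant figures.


t = sqrt(2*2.7970/9.81) = 0.755139 s
v_y = 9.81 * 0.755139 = 7.40791 m/s
angle = atan(7.40791 / 3.5760) = 64.23 deg


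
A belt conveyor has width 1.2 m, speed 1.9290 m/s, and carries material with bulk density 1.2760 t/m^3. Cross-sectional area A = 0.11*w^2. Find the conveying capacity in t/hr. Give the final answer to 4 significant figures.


A = 0.11 * 1.2^2 = 0.1584 m^2
C = 0.1584 * 1.9290 * 1.2760 * 3600
C = 1404 t/hr


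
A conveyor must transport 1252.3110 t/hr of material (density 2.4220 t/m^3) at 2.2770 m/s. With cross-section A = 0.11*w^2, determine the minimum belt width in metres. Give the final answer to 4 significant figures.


A_req = 1252.3110 / (2.2770 * 2.4220 * 3600) = 0.0630772 m^2
w = sqrt(0.0630772 / 0.11)
w = 0.7573 m


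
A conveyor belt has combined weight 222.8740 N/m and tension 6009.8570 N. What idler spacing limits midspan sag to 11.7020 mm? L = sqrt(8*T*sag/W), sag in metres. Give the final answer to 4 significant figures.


sag = 11.7020/1000 = 0.011702 m
L = sqrt(8 * 6009.8570 * 0.011702 / 222.8740)
L = 1.589 m


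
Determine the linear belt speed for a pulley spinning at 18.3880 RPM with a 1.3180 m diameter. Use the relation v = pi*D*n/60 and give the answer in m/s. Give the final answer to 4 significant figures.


v = pi * 1.3180 * 18.3880 / 60
v = 1.269 m/s


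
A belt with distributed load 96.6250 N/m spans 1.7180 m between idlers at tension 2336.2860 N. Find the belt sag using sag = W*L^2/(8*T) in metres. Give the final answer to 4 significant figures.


sag = 96.6250 * 1.7180^2 / (8 * 2336.2860)
sag = 0.01526 m


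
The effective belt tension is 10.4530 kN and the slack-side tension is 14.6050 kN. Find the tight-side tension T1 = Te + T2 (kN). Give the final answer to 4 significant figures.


T1 = Te + T2 = 10.4530 + 14.6050
T1 = 25.06 kN


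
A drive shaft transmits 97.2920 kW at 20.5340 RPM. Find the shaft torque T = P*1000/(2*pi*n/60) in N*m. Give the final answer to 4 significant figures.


omega = 2*pi*20.5340/60 = 2.15032 rad/s
T = 97.2920*1000 / 2.15032
T = 45250 N*m


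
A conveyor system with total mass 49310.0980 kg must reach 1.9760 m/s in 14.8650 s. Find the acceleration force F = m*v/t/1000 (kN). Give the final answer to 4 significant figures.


F = 49310.0980 * 1.9760 / 14.8650 / 1000
F = 6.555 kN


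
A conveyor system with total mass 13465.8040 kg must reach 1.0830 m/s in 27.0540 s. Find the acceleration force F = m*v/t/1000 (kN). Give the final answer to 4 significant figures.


F = 13465.8040 * 1.0830 / 27.0540 / 1000
F = 0.5391 kN


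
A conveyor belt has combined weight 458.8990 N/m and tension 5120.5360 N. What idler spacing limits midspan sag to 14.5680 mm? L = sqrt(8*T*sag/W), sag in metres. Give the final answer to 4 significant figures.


sag = 14.5680/1000 = 0.014568 m
L = sqrt(8 * 5120.5360 * 0.014568 / 458.8990)
L = 1.140 m


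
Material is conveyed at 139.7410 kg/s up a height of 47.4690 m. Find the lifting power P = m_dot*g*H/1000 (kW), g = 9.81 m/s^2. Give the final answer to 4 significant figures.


P = 139.7410 * 9.81 * 47.4690 / 1000
P = 65.07 kW


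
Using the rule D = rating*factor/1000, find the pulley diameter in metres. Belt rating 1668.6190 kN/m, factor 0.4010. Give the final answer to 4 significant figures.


D = 1668.6190 * 0.4010 / 1000
D = 0.6691 m


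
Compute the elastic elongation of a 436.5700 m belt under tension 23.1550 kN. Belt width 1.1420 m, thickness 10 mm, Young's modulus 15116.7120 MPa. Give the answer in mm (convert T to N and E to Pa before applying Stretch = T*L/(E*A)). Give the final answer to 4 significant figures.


A = 1.1420 * 0.01 = 0.01142 m^2
Stretch = 23.1550*1000 * 436.5700 / (15116.7120e6 * 0.01142) * 1000
Stretch = 58.56 mm


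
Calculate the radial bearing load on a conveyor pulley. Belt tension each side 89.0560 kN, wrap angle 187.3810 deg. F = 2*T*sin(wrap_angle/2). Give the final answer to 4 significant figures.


F = 2 * 89.0560 * sin(187.3810/2 deg)
F = 177.7 kN


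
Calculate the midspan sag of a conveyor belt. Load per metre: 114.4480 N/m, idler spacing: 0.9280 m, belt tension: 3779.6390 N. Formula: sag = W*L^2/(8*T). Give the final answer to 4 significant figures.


sag = 114.4480 * 0.9280^2 / (8 * 3779.6390)
sag = 0.003260 m


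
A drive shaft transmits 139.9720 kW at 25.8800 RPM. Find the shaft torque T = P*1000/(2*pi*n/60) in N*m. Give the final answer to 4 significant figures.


omega = 2*pi*25.8800/60 = 2.71015 rad/s
T = 139.9720*1000 / 2.71015
T = 51650 N*m


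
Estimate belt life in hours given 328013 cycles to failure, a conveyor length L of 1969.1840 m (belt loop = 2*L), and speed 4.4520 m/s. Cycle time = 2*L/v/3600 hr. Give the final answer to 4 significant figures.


cycle_time = 2 * 1969.1840 / 4.4520 / 3600 = 0.24573 hr
life = 328013 * 0.24573 = 80600 hours


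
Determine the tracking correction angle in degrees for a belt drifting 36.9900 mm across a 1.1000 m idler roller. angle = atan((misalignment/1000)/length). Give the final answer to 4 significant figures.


misalign_m = 36.9900 / 1000 = 0.036990 m
angle = atan(0.036990 / 1.1000)
angle = 1.926 deg


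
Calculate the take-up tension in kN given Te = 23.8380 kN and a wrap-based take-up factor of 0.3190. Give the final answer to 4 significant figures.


T_tu = 23.8380 * 0.3190
T_tu = 7.604 kN


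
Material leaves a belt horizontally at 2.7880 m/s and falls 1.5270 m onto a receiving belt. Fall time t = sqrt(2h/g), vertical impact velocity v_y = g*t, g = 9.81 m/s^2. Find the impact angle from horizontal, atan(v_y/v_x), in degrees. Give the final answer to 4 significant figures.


t = sqrt(2*1.5270/9.81) = 0.557956 s
v_y = 9.81 * 0.557956 = 5.47355 m/s
angle = atan(5.47355 / 2.7880) = 63.01 deg


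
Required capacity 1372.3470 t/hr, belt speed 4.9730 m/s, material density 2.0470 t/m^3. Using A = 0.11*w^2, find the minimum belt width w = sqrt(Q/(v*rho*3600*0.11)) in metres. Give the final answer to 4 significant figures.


A_req = 1372.3470 / (4.9730 * 2.0470 * 3600) = 0.0374477 m^2
w = sqrt(0.0374477 / 0.11)
w = 0.5835 m


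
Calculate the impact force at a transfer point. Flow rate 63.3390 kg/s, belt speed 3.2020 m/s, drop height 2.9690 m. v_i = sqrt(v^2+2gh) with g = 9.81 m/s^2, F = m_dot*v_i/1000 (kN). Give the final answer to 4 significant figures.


v_i = sqrt(3.2020^2 + 2*9.81*2.9690) = 8.27675 m/s
F = 63.3390 * 8.27675 / 1000
F = 0.5242 kN


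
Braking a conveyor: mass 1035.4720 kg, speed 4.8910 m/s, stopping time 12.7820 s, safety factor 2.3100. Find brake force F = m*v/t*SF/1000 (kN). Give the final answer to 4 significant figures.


F = 1035.4720 * 4.8910 / 12.7820 * 2.3100 / 1000
F = 0.9153 kN


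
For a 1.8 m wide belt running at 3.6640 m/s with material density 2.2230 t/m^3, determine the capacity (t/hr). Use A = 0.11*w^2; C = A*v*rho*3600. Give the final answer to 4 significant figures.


A = 0.11 * 1.8^2 = 0.3564 m^2
C = 0.3564 * 3.6640 * 2.2230 * 3600
C = 10450 t/hr


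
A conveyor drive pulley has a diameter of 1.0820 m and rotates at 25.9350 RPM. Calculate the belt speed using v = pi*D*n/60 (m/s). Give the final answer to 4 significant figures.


v = pi * 1.0820 * 25.9350 / 60
v = 1.469 m/s


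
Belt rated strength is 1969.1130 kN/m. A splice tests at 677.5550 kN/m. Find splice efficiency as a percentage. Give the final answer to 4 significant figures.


Eff = 677.5550 / 1969.1130 * 100
Eff = 34.41 %


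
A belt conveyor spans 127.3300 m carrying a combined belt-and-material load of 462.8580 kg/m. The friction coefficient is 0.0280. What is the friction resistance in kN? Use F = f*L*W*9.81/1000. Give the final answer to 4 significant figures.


F = 0.0280 * 127.3300 * 462.8580 * 9.81 / 1000
F = 16.19 kN


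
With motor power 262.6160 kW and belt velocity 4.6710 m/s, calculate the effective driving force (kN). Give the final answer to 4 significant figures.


Te = P / v = 262.6160 / 4.6710
Te = 56.22 kN


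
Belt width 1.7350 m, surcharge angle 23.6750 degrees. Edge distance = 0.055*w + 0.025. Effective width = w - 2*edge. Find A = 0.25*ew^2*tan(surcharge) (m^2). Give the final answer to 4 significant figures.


edge = 0.055*1.7350 + 0.025 = 0.120425 m
ew = 1.7350 - 2*0.120425 = 1.49415 m
A = 0.25 * 1.49415^2 * tan(23.6750 deg)
A = 0.2447 m^2


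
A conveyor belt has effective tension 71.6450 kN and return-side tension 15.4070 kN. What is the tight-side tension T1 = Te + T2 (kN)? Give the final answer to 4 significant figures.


T1 = Te + T2 = 71.6450 + 15.4070
T1 = 87.05 kN


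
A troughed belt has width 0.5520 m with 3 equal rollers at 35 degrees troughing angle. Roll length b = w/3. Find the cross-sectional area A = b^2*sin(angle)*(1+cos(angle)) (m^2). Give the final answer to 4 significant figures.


b = 0.5520/3 = 0.184 m
A = 0.184^2 * sin(35 deg) * (1 + cos(35 deg))
A = 0.03533 m^2


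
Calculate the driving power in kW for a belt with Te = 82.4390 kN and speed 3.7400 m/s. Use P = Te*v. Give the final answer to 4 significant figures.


P = Te * v = 82.4390 * 3.7400
P = 308.3 kW


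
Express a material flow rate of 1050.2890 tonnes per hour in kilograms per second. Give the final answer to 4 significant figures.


m_dot = 1050.2890 * 1000 / 3600
m_dot = 291.7 kg/s


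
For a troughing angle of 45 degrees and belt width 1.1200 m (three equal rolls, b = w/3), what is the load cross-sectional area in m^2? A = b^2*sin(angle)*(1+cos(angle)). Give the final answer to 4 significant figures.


b = 1.1200/3 = 0.373333 m
A = 0.373333^2 * sin(45 deg) * (1 + cos(45 deg))
A = 0.1682 m^2


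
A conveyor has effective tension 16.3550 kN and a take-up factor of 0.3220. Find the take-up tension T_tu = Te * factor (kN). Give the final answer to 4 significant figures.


T_tu = 16.3550 * 0.3220
T_tu = 5.266 kN


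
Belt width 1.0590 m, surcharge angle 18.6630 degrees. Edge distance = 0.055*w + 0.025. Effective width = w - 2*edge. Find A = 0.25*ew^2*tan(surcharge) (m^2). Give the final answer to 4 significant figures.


edge = 0.055*1.0590 + 0.025 = 0.083245 m
ew = 1.0590 - 2*0.083245 = 0.89251 m
A = 0.25 * 0.89251^2 * tan(18.6630 deg)
A = 0.06726 m^2


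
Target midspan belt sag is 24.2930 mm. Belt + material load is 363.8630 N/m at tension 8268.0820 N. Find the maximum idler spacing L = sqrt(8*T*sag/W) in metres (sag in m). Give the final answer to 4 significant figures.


sag = 24.2930/1000 = 0.024293 m
L = sqrt(8 * 8268.0820 * 0.024293 / 363.8630)
L = 2.101 m


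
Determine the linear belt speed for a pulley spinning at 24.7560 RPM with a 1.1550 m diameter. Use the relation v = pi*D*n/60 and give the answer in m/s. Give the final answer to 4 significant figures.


v = pi * 1.1550 * 24.7560 / 60
v = 1.497 m/s


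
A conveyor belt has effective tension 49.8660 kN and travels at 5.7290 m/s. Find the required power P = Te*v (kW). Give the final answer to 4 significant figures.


P = Te * v = 49.8660 * 5.7290
P = 285.7 kW


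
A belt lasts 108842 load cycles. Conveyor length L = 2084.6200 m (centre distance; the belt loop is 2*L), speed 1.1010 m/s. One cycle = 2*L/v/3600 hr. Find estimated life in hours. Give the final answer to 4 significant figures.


cycle_time = 2 * 2084.6200 / 1.1010 / 3600 = 1.05188 hr
life = 108842 * 1.05188 = 114500 hours


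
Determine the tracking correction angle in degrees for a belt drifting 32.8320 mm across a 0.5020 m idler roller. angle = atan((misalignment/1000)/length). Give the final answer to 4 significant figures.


misalign_m = 32.8320 / 1000 = 0.032832 m
angle = atan(0.032832 / 0.5020)
angle = 3.742 deg


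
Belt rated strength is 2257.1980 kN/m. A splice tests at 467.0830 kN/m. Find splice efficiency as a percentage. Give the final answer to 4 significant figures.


Eff = 467.0830 / 2257.1980 * 100
Eff = 20.69 %


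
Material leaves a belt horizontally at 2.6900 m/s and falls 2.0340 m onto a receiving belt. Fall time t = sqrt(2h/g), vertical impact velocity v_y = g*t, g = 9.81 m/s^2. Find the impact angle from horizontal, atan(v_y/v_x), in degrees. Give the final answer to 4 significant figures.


t = sqrt(2*2.0340/9.81) = 0.643956 s
v_y = 9.81 * 0.643956 = 6.31721 m/s
angle = atan(6.31721 / 2.6900) = 66.93 deg


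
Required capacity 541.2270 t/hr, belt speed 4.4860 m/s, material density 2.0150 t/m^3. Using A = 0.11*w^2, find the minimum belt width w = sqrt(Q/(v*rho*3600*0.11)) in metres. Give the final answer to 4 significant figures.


A_req = 541.2270 / (4.4860 * 2.0150 * 3600) = 0.0166319 m^2
w = sqrt(0.0166319 / 0.11)
w = 0.3888 m


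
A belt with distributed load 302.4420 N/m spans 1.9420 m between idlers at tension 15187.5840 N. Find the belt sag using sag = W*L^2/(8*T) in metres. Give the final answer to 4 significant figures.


sag = 302.4420 * 1.9420^2 / (8 * 15187.5840)
sag = 0.009388 m


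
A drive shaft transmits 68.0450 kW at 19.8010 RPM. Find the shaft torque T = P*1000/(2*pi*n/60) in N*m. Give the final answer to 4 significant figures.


omega = 2*pi*19.8010/60 = 2.07356 rad/s
T = 68.0450*1000 / 2.07356
T = 32820 N*m


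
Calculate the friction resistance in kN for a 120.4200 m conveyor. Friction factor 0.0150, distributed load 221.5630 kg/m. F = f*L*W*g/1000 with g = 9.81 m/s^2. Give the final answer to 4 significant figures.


F = 0.0150 * 120.4200 * 221.5630 * 9.81 / 1000
F = 3.926 kN


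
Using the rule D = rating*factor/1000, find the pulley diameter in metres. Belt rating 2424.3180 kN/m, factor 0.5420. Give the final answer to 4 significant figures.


D = 2424.3180 * 0.5420 / 1000
D = 1.314 m


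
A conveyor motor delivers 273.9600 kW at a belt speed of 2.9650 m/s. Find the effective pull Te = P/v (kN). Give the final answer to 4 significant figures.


Te = P / v = 273.9600 / 2.9650
Te = 92.40 kN


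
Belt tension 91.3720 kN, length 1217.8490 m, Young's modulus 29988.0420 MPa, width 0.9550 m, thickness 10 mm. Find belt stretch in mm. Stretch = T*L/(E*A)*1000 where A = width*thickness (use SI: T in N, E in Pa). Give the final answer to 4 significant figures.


A = 0.9550 * 0.01 = 0.00955 m^2
Stretch = 91.3720*1000 * 1217.8490 / (29988.0420e6 * 0.00955) * 1000
Stretch = 388.6 mm


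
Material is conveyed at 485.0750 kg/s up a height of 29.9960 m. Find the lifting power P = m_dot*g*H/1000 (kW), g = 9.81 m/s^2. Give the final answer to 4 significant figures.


P = 485.0750 * 9.81 * 29.9960 / 1000
P = 142.7 kW


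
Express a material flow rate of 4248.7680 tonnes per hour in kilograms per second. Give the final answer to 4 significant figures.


m_dot = 4248.7680 * 1000 / 3600
m_dot = 1180 kg/s


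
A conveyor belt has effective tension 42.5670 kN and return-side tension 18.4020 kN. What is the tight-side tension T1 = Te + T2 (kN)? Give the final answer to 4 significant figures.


T1 = Te + T2 = 42.5670 + 18.4020
T1 = 60.97 kN


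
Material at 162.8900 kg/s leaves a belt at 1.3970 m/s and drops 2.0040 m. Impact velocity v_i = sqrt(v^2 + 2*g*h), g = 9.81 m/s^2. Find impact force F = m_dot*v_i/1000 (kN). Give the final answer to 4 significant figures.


v_i = sqrt(1.3970^2 + 2*9.81*2.0040) = 6.42418 m/s
F = 162.8900 * 6.42418 / 1000
F = 1.046 kN


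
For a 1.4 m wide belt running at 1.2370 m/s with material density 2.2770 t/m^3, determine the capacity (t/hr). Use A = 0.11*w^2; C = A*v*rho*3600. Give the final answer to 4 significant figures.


A = 0.11 * 1.4^2 = 0.2156 m^2
C = 0.2156 * 1.2370 * 2.2770 * 3600
C = 2186 t/hr


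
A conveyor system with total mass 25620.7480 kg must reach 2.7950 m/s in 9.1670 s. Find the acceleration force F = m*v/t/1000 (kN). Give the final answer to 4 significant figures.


F = 25620.7480 * 2.7950 / 9.1670 / 1000
F = 7.812 kN


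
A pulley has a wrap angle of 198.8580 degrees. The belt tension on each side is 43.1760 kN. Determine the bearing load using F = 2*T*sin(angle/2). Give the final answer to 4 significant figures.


F = 2 * 43.1760 * sin(198.8580/2 deg)
F = 85.19 kN


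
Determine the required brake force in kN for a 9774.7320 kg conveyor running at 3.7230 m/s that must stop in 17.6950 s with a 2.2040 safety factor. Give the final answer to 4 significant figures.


F = 9774.7320 * 3.7230 / 17.6950 * 2.2040 / 1000
F = 4.533 kN


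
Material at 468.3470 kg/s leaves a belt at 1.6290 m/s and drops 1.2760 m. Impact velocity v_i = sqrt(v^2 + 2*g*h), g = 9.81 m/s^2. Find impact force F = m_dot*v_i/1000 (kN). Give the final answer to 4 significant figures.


v_i = sqrt(1.6290^2 + 2*9.81*1.2760) = 5.26201 m/s
F = 468.3470 * 5.26201 / 1000
F = 2.464 kN


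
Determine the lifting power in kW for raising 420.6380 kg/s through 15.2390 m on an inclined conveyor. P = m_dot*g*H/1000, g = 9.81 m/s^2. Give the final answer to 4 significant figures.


P = 420.6380 * 9.81 * 15.2390 / 1000
P = 62.88 kW


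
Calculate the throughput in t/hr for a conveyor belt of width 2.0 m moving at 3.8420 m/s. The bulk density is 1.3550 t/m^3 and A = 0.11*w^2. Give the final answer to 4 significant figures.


A = 0.11 * 2.0^2 = 0.44 m^2
C = 0.44 * 3.8420 * 1.3550 * 3600
C = 8246 t/hr


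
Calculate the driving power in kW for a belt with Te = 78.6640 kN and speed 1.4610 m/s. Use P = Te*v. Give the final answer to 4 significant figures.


P = Te * v = 78.6640 * 1.4610
P = 114.9 kW


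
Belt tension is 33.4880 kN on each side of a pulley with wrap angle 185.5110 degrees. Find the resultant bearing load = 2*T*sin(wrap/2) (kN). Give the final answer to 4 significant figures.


F = 2 * 33.4880 * sin(185.5110/2 deg)
F = 66.90 kN


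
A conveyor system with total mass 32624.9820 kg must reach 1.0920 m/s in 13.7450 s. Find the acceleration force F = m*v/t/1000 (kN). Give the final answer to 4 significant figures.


F = 32624.9820 * 1.0920 / 13.7450 / 1000
F = 2.592 kN


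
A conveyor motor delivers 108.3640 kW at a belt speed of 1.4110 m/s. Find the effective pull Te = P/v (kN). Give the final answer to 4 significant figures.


Te = P / v = 108.3640 / 1.4110
Te = 76.80 kN


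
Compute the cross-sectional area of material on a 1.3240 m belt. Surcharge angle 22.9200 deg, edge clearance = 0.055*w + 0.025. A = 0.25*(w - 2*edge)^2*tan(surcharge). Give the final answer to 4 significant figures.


edge = 0.055*1.3240 + 0.025 = 0.09782 m
ew = 1.3240 - 2*0.09782 = 1.12836 m
A = 0.25 * 1.12836^2 * tan(22.9200 deg)
A = 0.1346 m^2


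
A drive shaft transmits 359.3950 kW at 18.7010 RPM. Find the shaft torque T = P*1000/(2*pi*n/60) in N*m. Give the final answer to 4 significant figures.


omega = 2*pi*18.7010/60 = 1.95836 rad/s
T = 359.3950*1000 / 1.95836
T = 183500 N*m


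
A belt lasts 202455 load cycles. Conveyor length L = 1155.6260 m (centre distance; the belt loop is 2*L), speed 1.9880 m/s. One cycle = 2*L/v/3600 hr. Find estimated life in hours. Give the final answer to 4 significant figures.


cycle_time = 2 * 1155.6260 / 1.9880 / 3600 = 0.322945 hr
life = 202455 * 0.322945 = 65380 hours


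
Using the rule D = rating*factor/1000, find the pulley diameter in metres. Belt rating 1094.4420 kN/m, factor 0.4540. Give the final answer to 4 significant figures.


D = 1094.4420 * 0.4540 / 1000
D = 0.4969 m


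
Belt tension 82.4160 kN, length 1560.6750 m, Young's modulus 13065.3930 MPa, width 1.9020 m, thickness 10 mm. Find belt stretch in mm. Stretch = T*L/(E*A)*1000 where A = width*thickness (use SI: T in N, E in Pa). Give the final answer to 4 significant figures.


A = 1.9020 * 0.01 = 0.01902 m^2
Stretch = 82.4160*1000 * 1560.6750 / (13065.3930e6 * 0.01902) * 1000
Stretch = 517.6 mm


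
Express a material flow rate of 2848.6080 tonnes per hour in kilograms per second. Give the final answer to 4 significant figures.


m_dot = 2848.6080 * 1000 / 3600
m_dot = 791.3 kg/s


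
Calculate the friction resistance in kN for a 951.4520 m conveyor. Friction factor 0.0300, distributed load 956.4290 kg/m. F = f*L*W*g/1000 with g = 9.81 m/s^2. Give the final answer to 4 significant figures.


F = 0.0300 * 951.4520 * 956.4290 * 9.81 / 1000
F = 267.8 kN


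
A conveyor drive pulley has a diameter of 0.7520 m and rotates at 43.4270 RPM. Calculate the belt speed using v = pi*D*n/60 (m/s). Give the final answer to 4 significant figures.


v = pi * 0.7520 * 43.4270 / 60
v = 1.710 m/s


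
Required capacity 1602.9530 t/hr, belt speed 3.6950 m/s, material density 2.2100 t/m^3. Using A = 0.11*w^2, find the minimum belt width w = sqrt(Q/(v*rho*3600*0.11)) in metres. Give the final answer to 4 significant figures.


A_req = 1602.9530 / (3.6950 * 2.2100 * 3600) = 0.054527 m^2
w = sqrt(0.054527 / 0.11)
w = 0.7041 m


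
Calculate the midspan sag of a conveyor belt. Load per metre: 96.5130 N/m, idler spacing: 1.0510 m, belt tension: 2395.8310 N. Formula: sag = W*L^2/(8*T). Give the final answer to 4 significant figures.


sag = 96.5130 * 1.0510^2 / (8 * 2395.8310)
sag = 0.005562 m


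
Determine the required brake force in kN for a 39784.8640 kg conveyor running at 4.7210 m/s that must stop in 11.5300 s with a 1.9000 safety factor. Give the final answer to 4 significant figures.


F = 39784.8640 * 4.7210 / 11.5300 * 1.9000 / 1000
F = 30.95 kN


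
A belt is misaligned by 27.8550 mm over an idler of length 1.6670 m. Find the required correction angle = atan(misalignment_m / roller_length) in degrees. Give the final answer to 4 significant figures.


misalign_m = 27.8550 / 1000 = 0.027855 m
angle = atan(0.027855 / 1.6670)
angle = 0.9573 deg


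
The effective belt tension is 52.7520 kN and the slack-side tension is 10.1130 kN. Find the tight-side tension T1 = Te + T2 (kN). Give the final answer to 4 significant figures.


T1 = Te + T2 = 52.7520 + 10.1130
T1 = 62.87 kN


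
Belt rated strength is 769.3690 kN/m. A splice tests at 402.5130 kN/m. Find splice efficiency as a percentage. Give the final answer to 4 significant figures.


Eff = 402.5130 / 769.3690 * 100
Eff = 52.32 %


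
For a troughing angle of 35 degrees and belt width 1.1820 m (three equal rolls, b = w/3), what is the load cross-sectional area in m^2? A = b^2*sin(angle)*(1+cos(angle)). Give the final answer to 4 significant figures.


b = 1.1820/3 = 0.394 m
A = 0.394^2 * sin(35 deg) * (1 + cos(35 deg))
A = 0.1620 m^2


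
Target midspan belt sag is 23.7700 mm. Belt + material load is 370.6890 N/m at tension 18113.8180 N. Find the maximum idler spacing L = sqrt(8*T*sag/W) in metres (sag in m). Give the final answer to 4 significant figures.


sag = 23.7700/1000 = 0.023770 m
L = sqrt(8 * 18113.8180 * 0.023770 / 370.6890)
L = 3.048 m


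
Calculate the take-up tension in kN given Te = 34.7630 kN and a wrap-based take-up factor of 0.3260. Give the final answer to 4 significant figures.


T_tu = 34.7630 * 0.3260
T_tu = 11.33 kN


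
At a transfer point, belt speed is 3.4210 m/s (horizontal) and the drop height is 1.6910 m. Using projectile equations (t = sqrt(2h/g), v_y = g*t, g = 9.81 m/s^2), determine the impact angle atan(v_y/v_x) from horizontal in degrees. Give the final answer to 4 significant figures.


t = sqrt(2*1.6910/9.81) = 0.587154 s
v_y = 9.81 * 0.587154 = 5.75998 m/s
angle = atan(5.75998 / 3.4210) = 59.29 deg


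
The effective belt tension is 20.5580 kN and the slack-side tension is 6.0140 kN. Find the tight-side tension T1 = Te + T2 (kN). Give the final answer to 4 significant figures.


T1 = Te + T2 = 20.5580 + 6.0140
T1 = 26.57 kN


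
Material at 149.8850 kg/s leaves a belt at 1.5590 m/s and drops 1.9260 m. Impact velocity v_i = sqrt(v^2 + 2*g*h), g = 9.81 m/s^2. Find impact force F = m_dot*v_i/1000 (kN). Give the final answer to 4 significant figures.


v_i = sqrt(1.5590^2 + 2*9.81*1.9260) = 6.34181 m/s
F = 149.8850 * 6.34181 / 1000
F = 0.9505 kN


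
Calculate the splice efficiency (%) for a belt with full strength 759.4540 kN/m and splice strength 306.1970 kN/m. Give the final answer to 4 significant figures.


Eff = 306.1970 / 759.4540 * 100
Eff = 40.32 %


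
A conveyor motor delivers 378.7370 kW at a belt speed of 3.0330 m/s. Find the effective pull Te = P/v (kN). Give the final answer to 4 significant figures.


Te = P / v = 378.7370 / 3.0330
Te = 124.9 kN


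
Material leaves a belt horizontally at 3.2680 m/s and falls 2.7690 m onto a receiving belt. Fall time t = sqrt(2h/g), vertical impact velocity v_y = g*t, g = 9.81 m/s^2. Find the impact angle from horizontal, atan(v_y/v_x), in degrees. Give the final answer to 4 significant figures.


t = sqrt(2*2.7690/9.81) = 0.751349 s
v_y = 9.81 * 0.751349 = 7.37073 m/s
angle = atan(7.37073 / 3.2680) = 66.09 deg


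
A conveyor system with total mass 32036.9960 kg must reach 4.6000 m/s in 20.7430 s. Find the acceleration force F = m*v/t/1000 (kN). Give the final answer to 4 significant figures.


F = 32036.9960 * 4.6000 / 20.7430 / 1000
F = 7.105 kN


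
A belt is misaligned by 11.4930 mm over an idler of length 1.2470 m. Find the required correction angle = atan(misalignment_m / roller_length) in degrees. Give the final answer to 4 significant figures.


misalign_m = 11.4930 / 1000 = 0.011493 m
angle = atan(0.011493 / 1.2470)
angle = 0.5281 deg


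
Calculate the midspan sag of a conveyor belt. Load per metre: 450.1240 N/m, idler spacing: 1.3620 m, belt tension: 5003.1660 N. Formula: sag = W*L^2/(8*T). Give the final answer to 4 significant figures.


sag = 450.1240 * 1.3620^2 / (8 * 5003.1660)
sag = 0.02086 m


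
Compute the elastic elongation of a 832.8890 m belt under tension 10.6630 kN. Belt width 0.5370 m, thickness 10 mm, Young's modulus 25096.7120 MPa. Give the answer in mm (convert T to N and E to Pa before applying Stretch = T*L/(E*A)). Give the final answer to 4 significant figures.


A = 0.5370 * 0.01 = 0.00537 m^2
Stretch = 10.6630*1000 * 832.8890 / (25096.7120e6 * 0.00537) * 1000
Stretch = 65.90 mm


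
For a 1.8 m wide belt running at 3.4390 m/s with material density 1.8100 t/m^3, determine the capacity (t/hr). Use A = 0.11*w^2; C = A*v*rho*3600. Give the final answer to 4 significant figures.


A = 0.11 * 1.8^2 = 0.3564 m^2
C = 0.3564 * 3.4390 * 1.8100 * 3600
C = 7986 t/hr


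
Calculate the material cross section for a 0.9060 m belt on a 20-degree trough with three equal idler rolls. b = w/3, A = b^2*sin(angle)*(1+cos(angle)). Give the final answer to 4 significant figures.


b = 0.9060/3 = 0.302 m
A = 0.302^2 * sin(20 deg) * (1 + cos(20 deg))
A = 0.06051 m^2


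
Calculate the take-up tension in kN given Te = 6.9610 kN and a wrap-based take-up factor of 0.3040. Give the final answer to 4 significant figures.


T_tu = 6.9610 * 0.3040
T_tu = 2.116 kN


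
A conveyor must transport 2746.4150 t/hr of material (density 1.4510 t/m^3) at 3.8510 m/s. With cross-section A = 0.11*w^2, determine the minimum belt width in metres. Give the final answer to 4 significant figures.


A_req = 2746.4150 / (3.8510 * 1.4510 * 3600) = 0.136528 m^2
w = sqrt(0.136528 / 0.11)
w = 1.114 m


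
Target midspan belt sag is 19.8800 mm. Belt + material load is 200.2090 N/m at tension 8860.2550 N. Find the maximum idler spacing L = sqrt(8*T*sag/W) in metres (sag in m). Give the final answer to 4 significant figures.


sag = 19.8800/1000 = 0.019880 m
L = sqrt(8 * 8860.2550 * 0.019880 / 200.2090)
L = 2.653 m


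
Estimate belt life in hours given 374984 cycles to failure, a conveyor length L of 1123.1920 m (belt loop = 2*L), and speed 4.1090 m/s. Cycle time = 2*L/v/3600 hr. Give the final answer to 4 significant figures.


cycle_time = 2 * 1123.1920 / 4.1090 / 3600 = 0.151861 hr
life = 374984 * 0.151861 = 56950 hours


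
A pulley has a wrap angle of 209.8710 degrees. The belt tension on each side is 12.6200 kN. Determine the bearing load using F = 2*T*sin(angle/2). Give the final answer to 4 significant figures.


F = 2 * 12.6200 * sin(209.8710/2 deg)
F = 24.39 kN


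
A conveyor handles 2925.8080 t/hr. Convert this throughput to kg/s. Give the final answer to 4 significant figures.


m_dot = 2925.8080 * 1000 / 3600
m_dot = 812.7 kg/s


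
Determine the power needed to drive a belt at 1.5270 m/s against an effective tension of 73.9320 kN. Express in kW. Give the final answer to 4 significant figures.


P = Te * v = 73.9320 * 1.5270
P = 112.9 kW


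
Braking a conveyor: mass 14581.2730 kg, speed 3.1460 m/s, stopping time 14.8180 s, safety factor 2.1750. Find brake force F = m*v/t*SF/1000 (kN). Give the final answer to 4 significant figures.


F = 14581.2730 * 3.1460 / 14.8180 * 2.1750 / 1000
F = 6.733 kN


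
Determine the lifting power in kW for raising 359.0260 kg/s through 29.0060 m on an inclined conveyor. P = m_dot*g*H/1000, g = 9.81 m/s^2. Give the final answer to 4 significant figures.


P = 359.0260 * 9.81 * 29.0060 / 1000
P = 102.2 kW


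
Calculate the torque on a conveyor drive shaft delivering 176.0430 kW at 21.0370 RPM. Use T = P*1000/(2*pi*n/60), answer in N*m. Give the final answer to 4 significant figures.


omega = 2*pi*21.0370/60 = 2.20299 rad/s
T = 176.0430*1000 / 2.20299
T = 79910 N*m


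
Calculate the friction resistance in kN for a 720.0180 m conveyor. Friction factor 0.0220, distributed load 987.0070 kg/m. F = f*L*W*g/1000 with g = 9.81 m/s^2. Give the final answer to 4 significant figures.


F = 0.0220 * 720.0180 * 987.0070 * 9.81 / 1000
F = 153.4 kN


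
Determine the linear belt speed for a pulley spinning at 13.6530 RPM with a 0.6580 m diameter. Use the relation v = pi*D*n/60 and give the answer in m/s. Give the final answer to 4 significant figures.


v = pi * 0.6580 * 13.6530 / 60
v = 0.4704 m/s


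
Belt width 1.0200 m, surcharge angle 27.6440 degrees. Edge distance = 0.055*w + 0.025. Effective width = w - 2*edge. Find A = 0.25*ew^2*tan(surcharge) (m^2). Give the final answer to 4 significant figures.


edge = 0.055*1.0200 + 0.025 = 0.0811 m
ew = 1.0200 - 2*0.0811 = 0.8578 m
A = 0.25 * 0.8578^2 * tan(27.6440 deg)
A = 0.09635 m^2


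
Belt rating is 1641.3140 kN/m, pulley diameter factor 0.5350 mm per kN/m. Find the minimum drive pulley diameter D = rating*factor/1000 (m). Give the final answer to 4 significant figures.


D = 1641.3140 * 0.5350 / 1000
D = 0.8781 m


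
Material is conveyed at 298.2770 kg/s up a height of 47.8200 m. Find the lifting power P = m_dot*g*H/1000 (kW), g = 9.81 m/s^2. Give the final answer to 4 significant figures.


P = 298.2770 * 9.81 * 47.8200 / 1000
P = 139.9 kW


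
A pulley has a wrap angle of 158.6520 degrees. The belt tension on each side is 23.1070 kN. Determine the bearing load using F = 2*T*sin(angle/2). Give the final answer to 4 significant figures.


F = 2 * 23.1070 * sin(158.6520/2 deg)
F = 45.41 kN


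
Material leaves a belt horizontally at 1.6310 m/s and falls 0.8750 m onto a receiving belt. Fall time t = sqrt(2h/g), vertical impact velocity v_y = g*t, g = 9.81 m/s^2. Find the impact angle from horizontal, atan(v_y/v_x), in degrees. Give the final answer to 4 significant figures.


t = sqrt(2*0.8750/9.81) = 0.422362 s
v_y = 9.81 * 0.422362 = 4.14337 m/s
angle = atan(4.14337 / 1.6310) = 68.51 deg


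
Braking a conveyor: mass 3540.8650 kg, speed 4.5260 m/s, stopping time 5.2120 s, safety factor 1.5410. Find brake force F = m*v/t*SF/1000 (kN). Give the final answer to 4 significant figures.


F = 3540.8650 * 4.5260 / 5.2120 * 1.5410 / 1000
F = 4.738 kN


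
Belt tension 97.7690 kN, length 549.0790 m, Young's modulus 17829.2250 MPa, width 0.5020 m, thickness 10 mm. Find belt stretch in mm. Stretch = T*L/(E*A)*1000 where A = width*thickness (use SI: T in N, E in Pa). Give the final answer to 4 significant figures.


A = 0.5020 * 0.01 = 0.00502 m^2
Stretch = 97.7690*1000 * 549.0790 / (17829.2250e6 * 0.00502) * 1000
Stretch = 599.8 mm


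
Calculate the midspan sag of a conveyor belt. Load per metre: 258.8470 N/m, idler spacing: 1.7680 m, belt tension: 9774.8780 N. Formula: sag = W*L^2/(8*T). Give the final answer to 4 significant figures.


sag = 258.8470 * 1.7680^2 / (8 * 9774.8780)
sag = 0.01035 m


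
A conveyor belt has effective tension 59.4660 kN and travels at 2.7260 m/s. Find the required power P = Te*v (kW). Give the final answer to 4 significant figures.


P = Te * v = 59.4660 * 2.7260
P = 162.1 kW


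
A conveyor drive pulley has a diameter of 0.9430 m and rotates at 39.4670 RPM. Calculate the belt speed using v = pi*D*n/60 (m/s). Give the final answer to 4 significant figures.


v = pi * 0.9430 * 39.4670 / 60
v = 1.949 m/s


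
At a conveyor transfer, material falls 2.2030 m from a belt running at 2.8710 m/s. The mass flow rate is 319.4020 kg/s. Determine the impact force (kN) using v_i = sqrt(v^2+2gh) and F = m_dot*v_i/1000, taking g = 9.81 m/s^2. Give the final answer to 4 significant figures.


v_i = sqrt(2.8710^2 + 2*9.81*2.2030) = 7.17395 m/s
F = 319.4020 * 7.17395 / 1000
F = 2.291 kN


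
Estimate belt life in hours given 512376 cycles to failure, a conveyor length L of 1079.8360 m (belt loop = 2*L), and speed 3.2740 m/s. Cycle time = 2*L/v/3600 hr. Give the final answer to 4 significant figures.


cycle_time = 2 * 1079.8360 / 3.2740 / 3600 = 0.183234 hr
life = 512376 * 0.183234 = 93880 hours
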